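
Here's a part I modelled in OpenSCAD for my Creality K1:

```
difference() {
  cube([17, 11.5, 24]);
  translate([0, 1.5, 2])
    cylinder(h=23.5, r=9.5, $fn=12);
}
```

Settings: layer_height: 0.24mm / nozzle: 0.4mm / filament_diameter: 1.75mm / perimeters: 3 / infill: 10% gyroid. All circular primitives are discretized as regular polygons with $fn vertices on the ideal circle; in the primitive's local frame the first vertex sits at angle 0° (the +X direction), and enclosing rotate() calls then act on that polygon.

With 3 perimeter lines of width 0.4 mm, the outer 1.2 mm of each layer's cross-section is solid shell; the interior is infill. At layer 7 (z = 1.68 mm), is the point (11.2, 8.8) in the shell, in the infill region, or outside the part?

At z = 1.68 mm: the 17×11.5 cube contributes its full rectangle; the cylinder at (0, 1.5) is absent (z outside [2, 25.5]); Subtracting the remaining from the first: none of the subtracted shapes is present at this height, so the 17×11.5 cube is unchanged — 1 connected region. Overall, the cross-section is a single solid region. The nearest boundary edge runs (17.00, 11.50)→(0.00, 11.50); distance from the point to it = 2.70 mm. The point is inside the cross-section and 2.70 mm from the nearest boundary — more than the 1.2 mm shell width (3 × 0.4), so it's in the infill interior.

infill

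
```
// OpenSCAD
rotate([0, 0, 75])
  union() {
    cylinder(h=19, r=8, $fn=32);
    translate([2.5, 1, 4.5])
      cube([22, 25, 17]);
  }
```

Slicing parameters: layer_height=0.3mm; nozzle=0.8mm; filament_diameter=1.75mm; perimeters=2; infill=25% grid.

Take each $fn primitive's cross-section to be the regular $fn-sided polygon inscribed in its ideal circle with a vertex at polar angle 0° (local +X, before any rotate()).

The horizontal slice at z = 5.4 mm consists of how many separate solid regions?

At z = 5.4 mm: the cylinder: section is a regular 32-gon, circumradius r=8; the cube at (2.5, 1) is present — its section is the full 22×25 rectangle; Combining (union): the regions partially overlap (shared area 24.89 mm²), so overlapping operands fuse into one piece — 1 connected region; (whole slice rotated 75° about Z — lengths, areas and connectivity unchanged). The result has 1 disconnected region.

1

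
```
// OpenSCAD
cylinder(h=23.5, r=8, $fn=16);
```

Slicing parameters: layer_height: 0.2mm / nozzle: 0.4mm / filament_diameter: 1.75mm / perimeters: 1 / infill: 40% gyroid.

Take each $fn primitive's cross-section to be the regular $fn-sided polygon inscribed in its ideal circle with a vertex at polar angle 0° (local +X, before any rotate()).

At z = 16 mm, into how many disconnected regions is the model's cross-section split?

At z = 16 mm: the r=8 cylinder contributes a regular 16-gon of circumradius 8. The result has 1 disconnected region.

1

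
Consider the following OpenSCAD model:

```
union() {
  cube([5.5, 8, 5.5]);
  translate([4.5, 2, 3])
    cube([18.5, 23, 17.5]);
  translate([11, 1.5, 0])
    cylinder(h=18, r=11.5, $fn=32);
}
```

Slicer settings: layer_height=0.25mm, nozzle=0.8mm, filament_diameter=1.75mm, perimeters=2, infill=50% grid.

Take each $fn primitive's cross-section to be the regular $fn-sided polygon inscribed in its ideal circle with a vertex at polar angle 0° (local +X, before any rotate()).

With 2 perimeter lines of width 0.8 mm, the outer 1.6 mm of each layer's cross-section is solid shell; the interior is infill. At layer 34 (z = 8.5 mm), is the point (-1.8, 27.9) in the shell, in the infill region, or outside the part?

At z = 8.5 mm: the cube does not reach this height (z outside [0, 5.5]); the 18.5×23 cube at (4.5, 2) contributes its full rectangle; the r=11.5 cylinder at (11, 1.5) gives a regular 32-gon of circumradius 11.5 (constant along its height); Merging all regions: the regions partially overlap (shared area 164.52 mm²), so overlapping operands fuse into one piece — 1 connected region. Overall, the cross-section is a single solid region. The nearest boundary edge runs (4.50, 10.97)→(4.50, 25.00); distance from the point to it = 6.94 mm. The point is not inside any of the regions above, so it lies outside the cross-section (6.94 mm from the nearest boundary).

outside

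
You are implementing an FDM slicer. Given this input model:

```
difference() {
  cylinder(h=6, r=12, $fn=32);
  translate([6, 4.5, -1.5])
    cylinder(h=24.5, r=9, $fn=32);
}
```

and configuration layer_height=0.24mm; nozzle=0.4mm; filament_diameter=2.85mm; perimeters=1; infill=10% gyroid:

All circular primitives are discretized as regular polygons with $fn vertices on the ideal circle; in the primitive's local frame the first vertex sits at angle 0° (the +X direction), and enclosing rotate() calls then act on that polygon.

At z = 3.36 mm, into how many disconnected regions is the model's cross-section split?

1

At z = 3.36 mm: the r=12 cylinder gives a regular 32-gon of circumradius 12 (constant along its height); the cylinder at (6, 4.5): section is a regular 32-gon, circumradius r=9; Subtracting the remaining from the first: starting from the r=12 cylinder, the r=9 cylinder at (6, 4.5) partially overlaps it — only the 184.16 mm² overlap (of its 252.84 mm²) is removed, clipping the outline — 1 connected region. The result has 1 disconnected region.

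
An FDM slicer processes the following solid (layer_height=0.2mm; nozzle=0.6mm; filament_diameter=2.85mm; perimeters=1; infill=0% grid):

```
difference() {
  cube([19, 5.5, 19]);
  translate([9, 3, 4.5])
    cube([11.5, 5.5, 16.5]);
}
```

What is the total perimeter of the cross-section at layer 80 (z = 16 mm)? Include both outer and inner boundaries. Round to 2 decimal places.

49.00 mm

At z = 16 mm: the cube (footprint 19×5.5) is included at this height (perimeter 49.00 mm); the 11.5×5.5 cube at (9, 3) contributes its full rectangle (perimeter 34.00 mm); Subtracting the remaining from the first: starting from the 19×5.5 cube, the 11.5×5.5 cube at (9, 3) partially overlaps it — only the 25.00 mm² overlap (of its 63.25 mm²) is removed, clipping the outline — boundary = 49.00 mm. Overall, the cross-section is a single solid region. Total boundary length (outer) = 49.00 mm.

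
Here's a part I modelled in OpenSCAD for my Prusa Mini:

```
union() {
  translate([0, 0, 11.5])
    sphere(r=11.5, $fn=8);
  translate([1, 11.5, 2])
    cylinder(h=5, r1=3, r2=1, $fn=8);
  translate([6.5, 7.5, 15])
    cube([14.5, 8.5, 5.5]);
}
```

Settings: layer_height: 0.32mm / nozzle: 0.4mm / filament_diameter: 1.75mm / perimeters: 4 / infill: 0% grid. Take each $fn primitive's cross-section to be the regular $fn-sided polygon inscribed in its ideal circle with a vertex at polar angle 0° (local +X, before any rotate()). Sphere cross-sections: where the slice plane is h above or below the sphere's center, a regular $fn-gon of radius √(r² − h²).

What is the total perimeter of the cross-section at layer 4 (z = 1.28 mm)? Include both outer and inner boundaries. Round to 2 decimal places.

At z = 1.28 mm: the sphere: section is a regular 8-gon, circumradius = √(r²−h²) = √(11.5²−10.22²) = 5.273 (perimeter = 2·8·5.273·sin(180°/8) = 32.28 mm); the cone at (1, 11.5) is not intersected at this z (z outside [2, 7]); the cube at (6.5, 7.5) is not intersected at this z (z outside [15, 20.5]); Combining (union): only the r=11.5 sphere is present, so the union is just that shape — boundary = 32.28 mm. Overall, the cross-section is a single solid region. Total boundary length (outer) = 32.28 mm.

32.28 mm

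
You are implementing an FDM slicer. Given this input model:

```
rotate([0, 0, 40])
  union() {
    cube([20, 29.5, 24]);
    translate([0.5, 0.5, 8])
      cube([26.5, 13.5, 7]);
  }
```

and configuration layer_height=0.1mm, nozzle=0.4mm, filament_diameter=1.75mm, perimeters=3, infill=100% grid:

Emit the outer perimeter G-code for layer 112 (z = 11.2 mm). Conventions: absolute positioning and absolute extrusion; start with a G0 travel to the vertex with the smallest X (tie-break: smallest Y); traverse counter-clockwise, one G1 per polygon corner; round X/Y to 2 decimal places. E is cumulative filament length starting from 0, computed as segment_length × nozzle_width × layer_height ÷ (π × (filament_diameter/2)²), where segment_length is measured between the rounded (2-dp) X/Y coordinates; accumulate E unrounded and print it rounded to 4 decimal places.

At z = 11.2 mm: the cube (footprint 20×29.5) is included at this height; the cube at (0.5, 0.5) is present — its section is the full 26.5×13.5 rectangle; Combining (union): the regions partially overlap (shared area 263.25 mm²), so overlapping operands fuse into one piece — 1 connected region; (whole slice rotated 40° about Z — lengths, areas and connectivity unchanged). The outline is a single polygon with 8 vertices. Extrusion per mm of travel: 0.4 × 0.1 / (π × 0.875²) = 0.016630. Accumulating E over each segment gives final E = 1.8790.

G0 X-18.96 Y22.60 Z11.20
G1 X0.00 Y0.00 E0.4906
G1 X15.32 Y12.86 E0.8232
G1 X15.00 Y13.24 E0.8315
G1 X20.36 Y17.74 E0.9479
G1 X11.68 Y28.08 E1.1724
G1 X6.32 Y23.58 E1.2888
G1 X-3.64 Y35.45 E1.5464
G1 X-18.96 Y22.60 E1.8790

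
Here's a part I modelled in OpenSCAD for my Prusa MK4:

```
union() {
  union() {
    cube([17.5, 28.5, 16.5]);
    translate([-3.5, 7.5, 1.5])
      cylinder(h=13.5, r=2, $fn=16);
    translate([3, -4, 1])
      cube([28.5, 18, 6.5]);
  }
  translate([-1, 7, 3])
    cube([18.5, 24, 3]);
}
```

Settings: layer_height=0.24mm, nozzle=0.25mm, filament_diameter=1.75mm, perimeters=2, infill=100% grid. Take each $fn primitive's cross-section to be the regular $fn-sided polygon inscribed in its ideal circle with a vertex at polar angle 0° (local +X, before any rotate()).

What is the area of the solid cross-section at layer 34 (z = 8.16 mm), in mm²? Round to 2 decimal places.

511.00 mm²

At z = 8.16 mm: the 17.5×28.5 cube contributes its full rectangle (area 498.75 mm²); the r=2 cylinder at (-3.5, 7.5) gives a regular 16-gon of circumradius 2 (constant along its height) (area = (16/2)·2.000²·sin(360°/16) = 12.25 mm²); the cube at (3, -4) is absent (z outside [1, 7.5]); Taking the union: the 2 present regions are separate (no shared area or edge), so areas and boundary lengths simply add and each stays a separate island — area = 511.00 mm²; the cube at (-1, 7) is not intersected at this z (z outside [3, 6]); Merging all regions: only the result so far is present, so the union is just that shape — area = 511.00 mm². Overall, the cross-section has 2 separate islands. Net area = 511.00 mm².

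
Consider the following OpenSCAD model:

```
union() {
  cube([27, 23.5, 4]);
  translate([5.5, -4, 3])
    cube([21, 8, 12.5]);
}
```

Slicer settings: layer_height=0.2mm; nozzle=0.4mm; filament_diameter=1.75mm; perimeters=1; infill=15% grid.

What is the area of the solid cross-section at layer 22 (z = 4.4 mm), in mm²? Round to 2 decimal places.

168.00 mm²

At z = 4.4 mm: the cube is not intersected at this z (z outside [0, 4]); the cube at (5.5, -4) (footprint 21×8) is included at this height (area 168.00 mm²); Merging all regions: only the 21×8 cube at (5.5, -4) is present, so the union is just that shape — area = 168.00 mm². Overall, the cross-section is a single solid region. Net area = 168.00 mm².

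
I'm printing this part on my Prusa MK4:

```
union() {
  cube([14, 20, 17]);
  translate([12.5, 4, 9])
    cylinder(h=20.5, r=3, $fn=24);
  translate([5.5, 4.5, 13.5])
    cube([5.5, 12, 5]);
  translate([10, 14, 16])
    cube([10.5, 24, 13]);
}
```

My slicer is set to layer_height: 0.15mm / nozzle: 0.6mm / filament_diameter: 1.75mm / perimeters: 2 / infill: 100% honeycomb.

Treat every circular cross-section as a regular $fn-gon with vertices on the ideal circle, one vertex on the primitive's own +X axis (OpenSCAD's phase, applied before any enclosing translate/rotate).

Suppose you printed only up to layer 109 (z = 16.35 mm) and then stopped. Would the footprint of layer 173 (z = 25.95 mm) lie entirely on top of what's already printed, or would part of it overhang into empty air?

entirely on top

Compare the two slices. At z = 16.35: the 14×20 cube contributes its full rectangle (area 280.00 mm²); the r=3 cylinder at (12.5, 4) gives a regular 24-gon of circumradius 3 (constant along its height) (area = (24/2)·3.000²·sin(360°/24) = 27.95 mm²); the cube at (5.5, 4.5) is present — its section is the full 5.5×12 rectangle (area 66.00 mm²); the cube at (10, 14) (footprint 10.5×24) is included at this height (area 252.00 mm²); Merging all regions: the regions partially overlap — summed areas 625.95 mm² minus the doubly-counted overlap 112.53 mm² gives 513.42 mm² — area = 513.42 mm². At z = 25.95: the cube is absent (z outside [0, 17]); the cylinder at (12.5, 4): section is a regular 24-gon, circumradius r=3 (area = (24/2)·3.000²·sin(360°/24) = 27.95 mm²); the cube at (5.5, 4.5) is not intersected at this z (z outside [13.5, 18.5]); the cube at (10, 14) (footprint 10.5×24) is included at this height (area 252.00 mm²); Taking the union: the 2 present regions are separate (no shared area or edge), so areas and boundary lengths simply add and each stays a separate island — area = 279.95 mm². Checking containment: the cross-section at z = 25.95 is a subset of the cross-section at z = 16.35.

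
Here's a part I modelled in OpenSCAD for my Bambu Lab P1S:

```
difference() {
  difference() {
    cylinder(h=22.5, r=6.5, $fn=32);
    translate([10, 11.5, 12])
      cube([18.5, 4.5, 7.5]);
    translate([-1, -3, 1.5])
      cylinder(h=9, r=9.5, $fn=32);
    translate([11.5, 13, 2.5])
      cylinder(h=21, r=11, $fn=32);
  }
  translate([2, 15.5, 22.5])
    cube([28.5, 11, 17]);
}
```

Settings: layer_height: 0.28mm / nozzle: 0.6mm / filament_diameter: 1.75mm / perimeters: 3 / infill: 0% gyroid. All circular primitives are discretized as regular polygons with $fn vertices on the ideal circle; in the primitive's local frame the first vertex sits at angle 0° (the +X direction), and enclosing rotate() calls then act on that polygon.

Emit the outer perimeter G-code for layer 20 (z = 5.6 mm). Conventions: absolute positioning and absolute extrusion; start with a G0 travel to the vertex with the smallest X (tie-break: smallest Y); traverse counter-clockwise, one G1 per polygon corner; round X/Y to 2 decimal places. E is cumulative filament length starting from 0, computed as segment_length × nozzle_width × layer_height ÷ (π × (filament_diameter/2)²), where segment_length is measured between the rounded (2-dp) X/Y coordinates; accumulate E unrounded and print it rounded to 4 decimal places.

G0 X-0.50 Y6.45 Z5.60
G1 X0.85 Y6.32 E0.0947
G1 X2.64 Y5.78 E0.2253
G1 X3.81 Y5.15 E0.3181
G1 X3.72 Y5.22 E0.3261
G1 X3.54 Y5.44 E0.3460
G1 X2.49 Y6.01 E0.4294
G1 X1.27 Y6.38 E0.5184
G1 X0.00 Y6.50 E0.6075
G1 X-0.50 Y6.45 E0.6426

At z = 5.6 mm: the cylinder: section is a regular 32-gon, circumradius r=6.5; the cube at (10, 11.5) is absent (z outside [12, 19.5]); the r=9.5 cylinder at (-1, -3) contributes a regular 32-gon of circumradius 9.5; the r=11 cylinder at (11.5, 13) contributes a regular 32-gon of circumradius 11; After the difference (first − rest): starting from the r=6.5 cylinder, the r=9.5 cylinder at (-1, -3) partially overlaps it — only the 131.28 mm² overlap (of its 281.71 mm²) is removed, clipping the outline; the r=11 cylinder at (11.5, 13) partially overlaps it — only the 0.03 mm² overlap (of its 377.69 mm²) is removed, clipping the outline — 1 connected region; the cube at (2, 15.5) is absent (z outside [22.5, 39.5]); Taking the first minus the rest: none of the subtracted shapes is present at this height, so that combined region is unchanged — 1 connected region. The outline is a single polygon with 9 vertices. Extrusion per mm of travel: 0.6 × 0.28 / (π × 0.875²) = 0.069846. Accumulating E over each segment gives final E = 0.6426.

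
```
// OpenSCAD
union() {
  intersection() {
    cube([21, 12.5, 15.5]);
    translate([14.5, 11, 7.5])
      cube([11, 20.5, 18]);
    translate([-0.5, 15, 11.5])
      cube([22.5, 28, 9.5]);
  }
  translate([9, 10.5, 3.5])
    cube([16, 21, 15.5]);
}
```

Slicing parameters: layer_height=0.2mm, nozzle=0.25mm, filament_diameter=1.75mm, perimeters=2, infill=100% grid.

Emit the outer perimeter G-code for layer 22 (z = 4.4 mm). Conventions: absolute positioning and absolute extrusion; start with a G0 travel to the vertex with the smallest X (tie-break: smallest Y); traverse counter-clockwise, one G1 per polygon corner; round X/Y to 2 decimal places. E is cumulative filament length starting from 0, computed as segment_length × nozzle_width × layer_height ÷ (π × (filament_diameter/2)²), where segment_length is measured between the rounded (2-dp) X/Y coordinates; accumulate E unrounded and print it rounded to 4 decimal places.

At z = 4.4 mm: the cube (footprint 21×12.5) is included at this height; the cube at (14.5, 11) does not reach this height (z outside [7.5, 25.5]); the cube at (-0.5, 15) is absent (z outside [11.5, 21]); After intersecting: at least one operand is absent at this height, so nothing remains; the 16×21 cube at (9, 10.5) contributes its full rectangle; Merging all regions: only the 16×21 cube at (9, 10.5) is present, so the union is just that shape — 1 connected region. The outline is a single polygon with 4 vertices. Extrusion per mm of travel: 0.25 × 0.2 / (π × 0.875²) = 0.020788. Accumulating E over each segment gives final E = 1.5383.

G0 X9.00 Y10.50 Z4.40
G1 X25.00 Y10.50 E0.3326
G1 X25.00 Y31.50 E0.7691
G1 X9.00 Y31.50 E1.1017
G1 X9.00 Y10.50 E1.5383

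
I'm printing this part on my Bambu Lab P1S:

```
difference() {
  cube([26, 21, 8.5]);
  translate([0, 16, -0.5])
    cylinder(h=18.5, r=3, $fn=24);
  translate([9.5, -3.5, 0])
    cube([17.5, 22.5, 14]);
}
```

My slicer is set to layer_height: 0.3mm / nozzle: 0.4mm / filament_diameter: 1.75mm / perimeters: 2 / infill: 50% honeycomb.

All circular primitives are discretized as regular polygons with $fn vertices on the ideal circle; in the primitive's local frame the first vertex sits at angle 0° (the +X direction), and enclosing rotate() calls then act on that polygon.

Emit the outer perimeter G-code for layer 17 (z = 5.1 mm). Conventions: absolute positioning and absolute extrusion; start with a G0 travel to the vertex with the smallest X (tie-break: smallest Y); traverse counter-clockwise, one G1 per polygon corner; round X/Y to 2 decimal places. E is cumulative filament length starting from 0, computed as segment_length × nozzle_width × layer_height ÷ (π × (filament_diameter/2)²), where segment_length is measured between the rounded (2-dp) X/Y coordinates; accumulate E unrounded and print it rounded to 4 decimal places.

At z = 5.1 mm: the cube is present — its section is the full 26×21 rectangle; the r=3 cylinder at (0, 16) contributes a regular 24-gon of circumradius 3; the cube at (9.5, -3.5) (footprint 17.5×22.5) is included at this height; Subtracting the remaining from the first: starting from the 26×21 cube, the r=3 cylinder at (0, 16) partially overlaps it — only the 13.98 mm² overlap (of its 27.95 mm²) is removed, clipping the outline; the 17.5×22.5 cube at (9.5, -3.5) partially overlaps it — only the 313.50 mm² overlap (of its 393.75 mm²) is removed, clipping the outline — 1 connected region. The outline is a single polygon with 19 vertices. Extrusion per mm of travel: 0.4 × 0.3 / (π × 0.875²) = 0.049890. Accumulating E over each segment gives final E = 4.8594.

G0 X0.00 Y0.00 Z5.10
G1 X9.50 Y0.00 E0.4740
G1 X9.50 Y19.00 E1.4219
G1 X26.00 Y19.00 E2.2451
G1 X26.00 Y21.00 E2.3448
G1 X0.00 Y21.00 E3.6420
G1 X0.00 Y19.00 E3.7418
G1 X0.78 Y18.90 E3.7810
G1 X1.50 Y18.60 E3.8199
G1 X2.12 Y18.12 E3.8590
G1 X2.60 Y17.50 E3.8981
G1 X2.90 Y16.78 E3.9371
G1 X3.00 Y16.00 E3.9763
G1 X2.90 Y15.22 E4.0155
G1 X2.60 Y14.50 E4.0544
G1 X2.12 Y13.88 E4.0936
G1 X1.50 Y13.40 E4.1327
G1 X0.78 Y13.10 E4.1716
G1 X0.00 Y13.00 E4.2108
G1 X0.00 Y0.00 E4.8594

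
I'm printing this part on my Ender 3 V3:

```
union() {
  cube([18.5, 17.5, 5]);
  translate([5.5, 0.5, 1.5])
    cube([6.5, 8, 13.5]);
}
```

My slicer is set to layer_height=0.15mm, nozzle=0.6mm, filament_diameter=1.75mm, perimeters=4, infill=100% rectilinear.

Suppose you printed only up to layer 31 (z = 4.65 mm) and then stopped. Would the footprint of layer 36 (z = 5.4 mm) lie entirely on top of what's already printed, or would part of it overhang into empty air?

Compare the two slices. At z = 4.65: the cube is present — its section is the full 18.5×17.5 rectangle (area 323.75 mm²); the 6.5×8 cube at (5.5, 0.5) contributes its full rectangle (area 52.00 mm²); Combining (union): the 6.5×8 cube at (5.5, 0.5) lies entirely inside the 18.5×17.5 cube, so the union is just the 18.5×17.5 cube — area = 323.75 mm². At z = 5.4: the cube is not intersected at this z (z outside [0, 5]); the cube at (5.5, 0.5) is present — its section is the full 6.5×8 rectangle (area 52.00 mm²); Taking the union: only the 6.5×8 cube at (5.5, 0.5) is present, so the union is just that shape — area = 52.00 mm². Checking containment: the cross-section at z = 5.4 is a subset of the cross-section at z = 4.65.

entirely on top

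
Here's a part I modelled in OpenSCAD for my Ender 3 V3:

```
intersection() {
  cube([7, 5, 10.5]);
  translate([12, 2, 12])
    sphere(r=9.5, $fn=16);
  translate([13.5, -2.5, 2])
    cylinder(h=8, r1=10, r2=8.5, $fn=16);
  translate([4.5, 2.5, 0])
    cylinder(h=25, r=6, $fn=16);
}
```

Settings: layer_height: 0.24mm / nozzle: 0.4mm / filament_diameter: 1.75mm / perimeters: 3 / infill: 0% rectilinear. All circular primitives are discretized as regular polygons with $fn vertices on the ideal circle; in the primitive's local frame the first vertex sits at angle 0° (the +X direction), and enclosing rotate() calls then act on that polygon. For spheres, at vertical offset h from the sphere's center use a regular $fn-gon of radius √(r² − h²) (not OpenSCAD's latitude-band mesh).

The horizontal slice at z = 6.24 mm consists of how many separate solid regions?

1

At z = 6.24 mm: the cube is present — its section is the full 7×5 rectangle; the r=9.5 sphere at (12, 2) contributes a regular 16-gon of circumradius √(9.5²−5.76²) = 7.555; the cone at (13.5, -2.5) contributes a regular 16-gon of circumradius 9.205 (interpolated between r1=10 and r2=8.5 at t=0.530); the r=6 cylinder at (4.5, 2.5) gives a regular 16-gon of circumradius 6 (constant along its height); Keeping only the common overlap: the r=9.5 sphere at (12, 2) partially overlaps the 7×5 cube; clipping to the common part keeps 11.48 mm²; the cone at (13.5, -2.5) partially overlaps the running intersection; clipping to the common part keeps 5.16 mm²; the running intersection lies inside the r=6 cylinder at (4.5, 2.5), so it is kept whole — 1 connected region. The result has 1 disconnected region.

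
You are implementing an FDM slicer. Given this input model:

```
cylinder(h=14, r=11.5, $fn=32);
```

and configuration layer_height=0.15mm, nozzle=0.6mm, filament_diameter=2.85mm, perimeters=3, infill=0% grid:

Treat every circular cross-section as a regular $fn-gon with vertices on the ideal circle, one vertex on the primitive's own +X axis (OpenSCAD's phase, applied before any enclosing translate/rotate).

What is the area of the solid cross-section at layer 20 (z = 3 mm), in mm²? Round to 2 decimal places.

At z = 3 mm: the r=11.5 cylinder contributes a regular 32-gon of circumradius 11.5 (area = (32/2)·11.500²·sin(360°/32) = 412.81 mm²). Overall, the cross-section is a single solid region. Net area = 412.81 mm².

412.81 mm²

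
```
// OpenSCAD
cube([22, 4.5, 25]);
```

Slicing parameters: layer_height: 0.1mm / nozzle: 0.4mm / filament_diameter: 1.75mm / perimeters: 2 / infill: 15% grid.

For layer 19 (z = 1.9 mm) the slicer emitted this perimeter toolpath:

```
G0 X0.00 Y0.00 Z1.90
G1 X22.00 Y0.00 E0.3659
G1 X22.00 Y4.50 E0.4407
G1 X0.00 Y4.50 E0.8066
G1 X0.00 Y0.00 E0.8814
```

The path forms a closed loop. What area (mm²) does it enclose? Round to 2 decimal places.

Apply the shoelace formula to the sequence of (X, Y) vertices; enclosed area = 99.00 mm².

99.00 mm²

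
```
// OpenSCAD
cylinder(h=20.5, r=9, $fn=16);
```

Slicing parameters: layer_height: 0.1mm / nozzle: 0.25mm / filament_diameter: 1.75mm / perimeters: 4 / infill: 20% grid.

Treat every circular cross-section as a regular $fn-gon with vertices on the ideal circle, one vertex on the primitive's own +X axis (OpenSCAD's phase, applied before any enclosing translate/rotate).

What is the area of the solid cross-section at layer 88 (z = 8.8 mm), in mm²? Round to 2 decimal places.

247.98 mm²

At z = 8.8 mm: the r=9 cylinder contributes a regular 16-gon of circumradius 9 (area = (16/2)·9.000²·sin(360°/16) = 247.98 mm²). Overall, the cross-section is a single solid region. Net area = 247.98 mm².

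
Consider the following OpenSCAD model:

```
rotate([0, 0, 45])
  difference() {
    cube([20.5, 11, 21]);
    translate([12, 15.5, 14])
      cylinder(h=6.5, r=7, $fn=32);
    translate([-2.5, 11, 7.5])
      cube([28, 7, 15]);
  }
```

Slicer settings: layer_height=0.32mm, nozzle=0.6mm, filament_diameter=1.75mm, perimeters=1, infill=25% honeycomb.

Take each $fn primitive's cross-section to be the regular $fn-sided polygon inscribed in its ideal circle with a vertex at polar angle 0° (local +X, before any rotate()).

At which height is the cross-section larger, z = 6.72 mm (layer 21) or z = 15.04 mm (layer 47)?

Layer 21 (z = 6.72): the 20.5×11 cube contributes its full rectangle (area 225.50 mm²); the cylinder at (12, 15.5) is absent (z outside [14, 20.5]); the cube at (-2.5, 11) does not reach this height (z outside [7.5, 22.5]); Subtracting the remaining from the first: none of the subtracted shapes is present at this height, so the 20.5×11 cube is unchanged — area = 225.50 mm²; (rotated 45° about Z; rotation is an isometry so areas/perimeters/island counts are preserved). So its area = 225.50 mm². Layer 47 (z = 15.04): the cube is present — its section is the full 20.5×11 rectangle (area 225.50 mm²); the cylinder at (12, 15.5): section is a regular 32-gon, circumradius r=7 (area = (32/2)·7.000²·sin(360°/32) = 152.95 mm²); the cube at (-2.5, 11) (footprint 28×7) is included at this height (area 196.00 mm²); Taking the first minus the rest: starting from the 20.5×11 cube (225.50 mm²), the r=7 cylinder at (12, 15.5) partially overlaps it — only the 18.36 mm² overlap (of its 152.95 mm²) is removed, clipping the outline; the 28×7 cube at (-2.5, 11) misses the remaining region (no effect) — area = 207.14 mm²; (whole slice rotated 45° about Z — lengths, areas and connectivity unchanged). So its area = 207.14 mm². Layer 21 is larger (225.50 vs 207.14 mm²).

layer 21 (z = 6.72 mm)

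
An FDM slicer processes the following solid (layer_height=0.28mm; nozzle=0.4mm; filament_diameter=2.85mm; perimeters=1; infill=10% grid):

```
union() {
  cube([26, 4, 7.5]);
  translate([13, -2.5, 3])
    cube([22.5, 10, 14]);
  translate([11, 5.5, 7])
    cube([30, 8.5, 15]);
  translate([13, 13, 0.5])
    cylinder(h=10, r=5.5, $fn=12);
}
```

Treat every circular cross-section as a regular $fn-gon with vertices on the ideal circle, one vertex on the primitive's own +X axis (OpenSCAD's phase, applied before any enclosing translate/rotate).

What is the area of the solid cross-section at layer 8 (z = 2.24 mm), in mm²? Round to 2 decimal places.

194.75 mm²

At z = 2.24 mm: the cube is present — its section is the full 26×4 rectangle (area 104.00 mm²); the cube at (13, -2.5) is absent (z outside [3, 17]); the cube at (11, 5.5) is not intersected at this z (z outside [7, 22]); the cylinder at (13, 13): section is a regular 12-gon, circumradius r=5.5 (area = (12/2)·5.500²·sin(360°/12) = 90.75 mm²); Taking the union: the 2 present regions are separate (no shared area or edge), so areas and boundary lengths simply add and each stays a separate island — area = 194.75 mm². Overall, the cross-section has 2 separate islands. Net area = 194.75 mm².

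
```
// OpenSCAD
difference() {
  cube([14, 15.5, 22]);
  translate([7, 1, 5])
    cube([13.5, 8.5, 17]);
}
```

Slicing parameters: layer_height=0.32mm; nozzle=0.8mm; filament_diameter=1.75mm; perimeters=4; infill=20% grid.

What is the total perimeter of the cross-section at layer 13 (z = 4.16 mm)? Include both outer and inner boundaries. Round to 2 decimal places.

59.00 mm

At z = 4.16 mm: the cube (footprint 14×15.5) is included at this height (perimeter 59.00 mm); the cube at (7, 1) is not intersected at this z (z outside [5, 22]); Subtracting the remaining from the first: none of the subtracted shapes is present at this height, so the 14×15.5 cube is unchanged — boundary = 59.00 mm. Overall, the cross-section is a single solid region. Total boundary length (outer) = 59.00 mm.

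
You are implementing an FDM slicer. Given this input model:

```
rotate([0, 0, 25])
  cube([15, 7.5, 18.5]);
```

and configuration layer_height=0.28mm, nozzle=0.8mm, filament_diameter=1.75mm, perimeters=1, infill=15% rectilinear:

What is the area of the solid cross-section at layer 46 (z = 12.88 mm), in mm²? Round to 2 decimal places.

At z = 12.88 mm: the cube (footprint 15×7.5) is included at this height (area 112.50 mm²); (rotated 25° about Z; rotation is an isometry so areas/perimeters/island counts are preserved). Overall, the cross-section is a single solid region. Net area = 112.50 mm².

112.50 mm²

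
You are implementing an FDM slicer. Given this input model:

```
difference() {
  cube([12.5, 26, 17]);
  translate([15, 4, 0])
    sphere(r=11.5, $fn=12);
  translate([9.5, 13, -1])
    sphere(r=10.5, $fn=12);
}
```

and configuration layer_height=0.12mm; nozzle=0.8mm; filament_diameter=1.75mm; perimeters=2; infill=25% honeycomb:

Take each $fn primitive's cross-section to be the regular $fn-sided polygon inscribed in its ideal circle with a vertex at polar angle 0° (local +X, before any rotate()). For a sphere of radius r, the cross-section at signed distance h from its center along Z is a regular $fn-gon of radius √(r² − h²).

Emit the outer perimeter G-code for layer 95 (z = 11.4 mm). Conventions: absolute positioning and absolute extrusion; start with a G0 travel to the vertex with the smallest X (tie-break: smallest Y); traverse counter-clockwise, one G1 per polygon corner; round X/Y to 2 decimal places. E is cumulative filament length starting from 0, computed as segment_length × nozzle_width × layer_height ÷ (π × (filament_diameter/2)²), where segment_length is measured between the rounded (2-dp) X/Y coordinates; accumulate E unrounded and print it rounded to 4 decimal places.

At z = 11.4 mm: the cube is present — its section is the full 12.5×26 rectangle; the sphere at (15, 4): section is a regular 12-gon, circumradius = √(r²−h²) = √(11.5²−11.4²) = 1.513; the sphere at (9.5, 13) does not reach this height (|z−center|=12.400 > r=10.5); Subtracting the remaining from the first: starting from the 12.5×26 cube, the r=11.5 sphere at (15, 4) misses the remaining region (no effect) — 1 connected region. The outline is a single polygon with 4 vertices. Extrusion per mm of travel: 0.8 × 0.12 / (π × 0.875²) = 0.039912. Accumulating E over each segment gives final E = 3.0732.

G0 X0.00 Y0.00 Z11.40
G1 X12.50 Y0.00 E0.4989
G1 X12.50 Y26.00 E1.5366
G1 X0.00 Y26.00 E2.0355
G1 X0.00 Y0.00 E3.0732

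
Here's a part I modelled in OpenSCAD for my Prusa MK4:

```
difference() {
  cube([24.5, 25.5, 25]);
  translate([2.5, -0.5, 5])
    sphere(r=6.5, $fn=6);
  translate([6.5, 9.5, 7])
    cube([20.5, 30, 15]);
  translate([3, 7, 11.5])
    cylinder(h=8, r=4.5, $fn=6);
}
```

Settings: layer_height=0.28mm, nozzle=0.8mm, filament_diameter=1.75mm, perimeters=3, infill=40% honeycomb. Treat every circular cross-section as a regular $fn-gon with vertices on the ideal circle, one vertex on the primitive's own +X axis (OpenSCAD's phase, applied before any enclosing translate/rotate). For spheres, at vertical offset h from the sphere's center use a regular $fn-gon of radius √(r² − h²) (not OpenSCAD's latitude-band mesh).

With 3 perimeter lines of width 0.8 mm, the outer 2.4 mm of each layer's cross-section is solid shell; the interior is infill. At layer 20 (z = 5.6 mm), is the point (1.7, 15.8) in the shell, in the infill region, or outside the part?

shell

At z = 5.6 mm: the cube is present — its section is the full 24.5×25.5 rectangle; the r=6.5 sphere at (2.5, -0.5) slices to a regular 6-gon of circumradius 6.472 (√(r²−h²) with h=0.6 from center); the cube at (6.5, 9.5) is absent (z outside [7, 22]); the cylinder at (3, 7) is absent (z outside [11.5, 19.5]); Subtracting the remaining from the first: starting from the 24.5×25.5 cube, the r=6.5 sphere at (2.5, -0.5) partially overlaps it — only the 36.81 mm² overlap (of its 108.83 mm²) is removed, clipping the outline — 1 connected region. Overall, the cross-section is a single solid region. The nearest boundary edge runs (0.00, 5.11)→(0.00, 25.50); distance from the point to it = 1.70 mm. The point is inside the cross-section, 1.70 mm from the nearest boundary — within the 2.4 mm shell band (3 × 0.8).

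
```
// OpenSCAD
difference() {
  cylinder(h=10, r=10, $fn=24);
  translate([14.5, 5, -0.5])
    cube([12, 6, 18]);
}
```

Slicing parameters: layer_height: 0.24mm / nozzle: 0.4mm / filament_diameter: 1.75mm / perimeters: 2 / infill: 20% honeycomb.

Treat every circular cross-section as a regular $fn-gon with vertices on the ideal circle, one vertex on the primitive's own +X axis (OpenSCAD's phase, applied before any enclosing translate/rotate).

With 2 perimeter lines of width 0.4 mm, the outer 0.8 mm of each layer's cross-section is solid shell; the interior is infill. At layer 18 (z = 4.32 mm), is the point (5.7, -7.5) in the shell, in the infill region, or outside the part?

shell

At z = 4.32 mm: the cylinder: section is a regular 24-gon, circumradius r=10; the cube at (14.5, 5) (footprint 12×6) is included at this height; After the difference (first − rest): starting from the r=10 cylinder, the 12×6 cube at (14.5, 5) misses the remaining region (no effect) — 1 connected region. Overall, the cross-section is a single solid region. The nearest boundary edge runs (7.07, -7.07)→(5.00, -8.66); distance from the point to it = 0.49 mm. The point is inside the cross-section, 0.49 mm from the nearest boundary — within the 0.8 mm shell band (2 × 0.4).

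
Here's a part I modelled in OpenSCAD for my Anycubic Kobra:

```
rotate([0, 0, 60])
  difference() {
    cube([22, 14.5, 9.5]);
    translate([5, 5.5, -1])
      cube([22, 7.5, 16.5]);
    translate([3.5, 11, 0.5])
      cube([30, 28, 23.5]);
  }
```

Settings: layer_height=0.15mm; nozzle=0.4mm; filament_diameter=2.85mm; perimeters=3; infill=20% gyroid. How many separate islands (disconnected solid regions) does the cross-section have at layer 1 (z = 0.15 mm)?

At z = 0.15 mm: the 22×14.5 cube contributes its full rectangle; the 22×7.5 cube at (5, 5.5) contributes its full rectangle; the cube at (3.5, 11) is not intersected at this z (z outside [0.5, 24]); Subtracting the remaining from the first: starting from the 22×14.5 cube, the 22×7.5 cube at (5, 5.5) partially overlaps it — only the 127.50 mm² overlap (of its 165.00 mm²) is removed, clipping the outline — 1 connected region; (rotated 60° about Z; rotation is an isometry so areas/perimeters/island counts are preserved). Overall, the cross-section is a single solid region. Island count = 1.

1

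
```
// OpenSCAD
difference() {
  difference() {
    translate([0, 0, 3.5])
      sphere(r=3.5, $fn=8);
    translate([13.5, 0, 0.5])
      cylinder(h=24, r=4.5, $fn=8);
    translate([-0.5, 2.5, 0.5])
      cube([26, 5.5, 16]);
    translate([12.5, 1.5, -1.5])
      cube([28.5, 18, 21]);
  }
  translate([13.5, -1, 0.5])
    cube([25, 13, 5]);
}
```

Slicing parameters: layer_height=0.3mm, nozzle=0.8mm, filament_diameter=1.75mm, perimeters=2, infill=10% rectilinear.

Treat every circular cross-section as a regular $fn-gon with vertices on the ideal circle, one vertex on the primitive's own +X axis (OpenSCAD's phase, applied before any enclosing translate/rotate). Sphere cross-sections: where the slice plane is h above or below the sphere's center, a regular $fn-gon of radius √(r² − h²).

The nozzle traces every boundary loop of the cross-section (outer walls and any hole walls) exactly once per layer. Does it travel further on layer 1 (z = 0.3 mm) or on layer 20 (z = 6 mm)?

layer 20 (z = 6 mm)

Layer 1 (z = 0.3): the sphere: section is a regular 8-gon, circumradius = √(r²−h²) = √(3.5²−3.2²) = 1.418 (perimeter = 2·8·1.418·sin(180°/8) = 8.68 mm); the cylinder at (13.5, 0) is absent (z outside [0.5, 24.5]); the cube at (-0.5, 2.5) is not intersected at this z (z outside [0.5, 16.5]); the 28.5×18 cube at (12.5, 1.5) contributes its full rectangle (perimeter 93.00 mm); Subtracting the remaining from the first: starting from the r=3.5 sphere, the 28.5×18 cube at (12.5, 1.5) misses the remaining region (no effect) — boundary = 8.68 mm; the cube at (13.5, -1) does not reach this height (z outside [0.5, 5.5]); Taking the first minus the rest: none of the subtracted shapes is present at this height, so the result so far is unchanged — boundary = 8.68 mm. So its perimeter = 8.68 mm. Layer 20 (z = 6): the sphere: section is a regular 8-gon, circumradius = √(r²−h²) = √(3.5²−2.5²) = 2.449 (perimeter = 2·8·2.449·sin(180°/8) = 15.00 mm); the r=4.5 cylinder at (13.5, 0) contributes a regular 8-gon of circumradius 4.5 (perimeter = 2·8·4.500·sin(180°/8) = 27.55 mm); the 26×5.5 cube at (-0.5, 2.5) contributes its full rectangle (perimeter 63.00 mm); the cube at (12.5, 1.5) is present — its section is the full 28.5×18 rectangle (perimeter 93.00 mm); Subtracting the remaining from the first: starting from the r=3.5 sphere, the r=4.5 cylinder at (13.5, 0) misses the remaining region (no effect); the 26×5.5 cube at (-0.5, 2.5) misses the remaining region (no effect); the 28.5×18 cube at (12.5, 1.5) misses the remaining region (no effect) — boundary = 15.00 mm; the cube at (13.5, -1) does not reach this height (z outside [0.5, 5.5]); Subtracting the remaining from the first: none of the subtracted shapes is present at this height, so that combined region is unchanged — boundary = 15.00 mm. So its perimeter = 15.00 mm. Layer 20 is larger (15.00 vs 8.68 mm).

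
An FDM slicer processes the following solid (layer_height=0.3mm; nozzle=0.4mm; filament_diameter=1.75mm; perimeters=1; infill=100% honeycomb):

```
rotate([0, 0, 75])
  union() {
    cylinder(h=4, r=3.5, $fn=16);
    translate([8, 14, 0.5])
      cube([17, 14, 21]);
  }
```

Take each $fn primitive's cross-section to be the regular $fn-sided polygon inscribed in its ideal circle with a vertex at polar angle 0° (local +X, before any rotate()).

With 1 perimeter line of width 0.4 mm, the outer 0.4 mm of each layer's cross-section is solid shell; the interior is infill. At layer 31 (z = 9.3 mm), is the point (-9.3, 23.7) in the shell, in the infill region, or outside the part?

At z = 9.3 mm: the cylinder is absent (z outside [0, 4]); the cube at (8, 14) (footprint 17×14) is included at this height; Merging all regions: only the 17×14 cube at (8, 14) is present, so the union is just that shape — 1 connected region; (whole slice rotated 75° about Z — lengths, areas and connectivity unchanged). Overall, the cross-section is a single solid region. Undo the 75° rotation: the query point maps to (20.485, 15.117) in the un-rotated model frame. The nearest boundary edge runs (8.00, 14.00)→(25.00, 14.00); distance from the point to it = 1.12 mm. The point is inside the cross-section and 1.12 mm from the nearest boundary — more than the 0.4 mm shell width (1 × 0.4), so it's in the infill interior.

infill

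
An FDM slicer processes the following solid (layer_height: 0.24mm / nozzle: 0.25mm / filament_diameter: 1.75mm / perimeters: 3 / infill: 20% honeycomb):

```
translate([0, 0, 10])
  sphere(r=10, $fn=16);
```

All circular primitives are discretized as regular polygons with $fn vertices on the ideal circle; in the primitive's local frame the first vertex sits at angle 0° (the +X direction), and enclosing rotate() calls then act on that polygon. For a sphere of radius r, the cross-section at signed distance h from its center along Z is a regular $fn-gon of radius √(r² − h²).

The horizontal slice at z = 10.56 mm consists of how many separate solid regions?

1

At z = 10.56 mm: the r=10 sphere contributes a regular 16-gon of circumradius √(10²−0.56²) = 9.984. The result has 1 disconnected region.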